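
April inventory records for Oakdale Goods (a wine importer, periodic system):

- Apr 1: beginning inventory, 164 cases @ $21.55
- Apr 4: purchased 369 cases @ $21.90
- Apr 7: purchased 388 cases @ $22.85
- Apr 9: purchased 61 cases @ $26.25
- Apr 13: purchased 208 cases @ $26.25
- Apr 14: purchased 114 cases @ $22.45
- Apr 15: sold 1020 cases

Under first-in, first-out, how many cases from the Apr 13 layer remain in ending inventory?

Apr 15, 1020 sold [FIFO — oldest first]: 164 @ $21.55 + 369 @ $21.90 + 388 @ $22.85 + 61 @ $26.25 + 38 @ $26.25 = $23,079.85
Ending inventory: 170 @ $26.25 + 114 @ $22.45 = $7,021.80

170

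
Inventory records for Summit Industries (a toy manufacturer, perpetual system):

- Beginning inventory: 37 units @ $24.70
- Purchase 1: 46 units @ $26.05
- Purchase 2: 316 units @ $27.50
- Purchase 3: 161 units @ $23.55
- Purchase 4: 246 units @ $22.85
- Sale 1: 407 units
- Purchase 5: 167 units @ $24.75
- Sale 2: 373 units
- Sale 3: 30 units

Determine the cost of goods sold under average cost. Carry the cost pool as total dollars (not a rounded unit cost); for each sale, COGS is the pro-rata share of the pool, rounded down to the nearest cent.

COGS = $20,275.87

After Beginning: 37 on hand, pool $913.90 (≈ $24.7000 each)
After Purchase 1: 83 on hand, pool $2,112.20 (≈ $25.4482 each)
After Purchase 2: 399 on hand, pool $10,802.20 (≈ $27.0732 each)
After Purchase 3: 560 on hand, pool $14,593.75 (≈ $26.0603 each)
After Purchase 4: 806 on hand, pool $20,214.85 (≈ $25.0805 each)
Sale 1, sell 407: 407/806 × $20,214.85 → $10,207.74
After Purchase 5: 566 on hand, pool $14,140.36 (≈ $24.9830 each)
Sale 2, sell 373: 373/566 × $14,140.36 → $9,318.64
Sale 3, sell 30: 30/193 × $4,821.72 → $749.49
Total COGS = $10,207.74 + $9,318.64 + $749.49 = $20,275.87
Ending inventory (cost pool remaining) = $4,072.23
Check: goods available $24,348.10 = COGS $20,275.87 + ending $4,072.23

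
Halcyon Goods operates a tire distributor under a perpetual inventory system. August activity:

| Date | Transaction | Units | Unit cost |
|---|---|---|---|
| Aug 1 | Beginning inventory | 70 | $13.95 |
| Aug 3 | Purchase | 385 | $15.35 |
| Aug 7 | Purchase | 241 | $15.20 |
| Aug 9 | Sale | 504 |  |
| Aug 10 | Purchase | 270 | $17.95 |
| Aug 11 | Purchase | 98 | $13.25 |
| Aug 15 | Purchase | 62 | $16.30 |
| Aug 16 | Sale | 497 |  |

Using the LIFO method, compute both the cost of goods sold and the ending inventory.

COGS = $15,884.30; ending inventory = $1,820.75

Aug 9, 504 sold [LIFO — newest first]: 241 @ $15.20 + 263 @ $15.35 = $7,700.25
Aug 16, 497 sold [LIFO — newest first]: 62 @ $16.30 + 98 @ $13.25 + 270 @ $17.95 + 67 @ $15.35 = $8,184.05
Total COGS = $7,700.25 + $8,184.05 = $15,884.30
Ending inventory: 70 @ $13.95 + 55 @ $15.35 = $1,820.75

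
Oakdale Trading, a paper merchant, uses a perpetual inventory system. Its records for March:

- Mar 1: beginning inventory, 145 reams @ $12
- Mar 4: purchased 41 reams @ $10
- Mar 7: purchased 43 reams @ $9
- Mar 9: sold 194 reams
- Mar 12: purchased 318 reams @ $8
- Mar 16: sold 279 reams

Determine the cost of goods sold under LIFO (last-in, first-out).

Mar 9, 194 sold [LIFO — newest first]: 43 @ $9 + 41 @ $10 + 110 @ $12 = $2,117
Mar 16, 279 sold [LIFO — newest first]: 279 @ $8 = $2,232
Total COGS = $2,117 + $2,232 = $4,349
Ending inventory: 35 @ $12 + 39 @ $8 = $732
Check: goods available $5,081 = COGS $4,349 + ending $732

COGS = $4,349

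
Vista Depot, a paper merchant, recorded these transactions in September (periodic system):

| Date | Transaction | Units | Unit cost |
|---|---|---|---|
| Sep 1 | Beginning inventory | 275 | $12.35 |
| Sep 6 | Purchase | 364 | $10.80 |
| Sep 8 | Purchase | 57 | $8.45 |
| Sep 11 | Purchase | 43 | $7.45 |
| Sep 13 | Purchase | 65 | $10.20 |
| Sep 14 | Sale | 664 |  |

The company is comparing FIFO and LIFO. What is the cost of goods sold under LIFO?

COGS = $7,063.45

FIFO COGS: 275 @ $12.35 + 364 @ $10.80 + 25 @ $8.45 = $7,538.70
LIFO COGS: 65 @ $10.20 + 43 @ $7.45 + 57 @ $8.45 + 364 @ $10.80 + 135 @ $12.35 = $7,063.45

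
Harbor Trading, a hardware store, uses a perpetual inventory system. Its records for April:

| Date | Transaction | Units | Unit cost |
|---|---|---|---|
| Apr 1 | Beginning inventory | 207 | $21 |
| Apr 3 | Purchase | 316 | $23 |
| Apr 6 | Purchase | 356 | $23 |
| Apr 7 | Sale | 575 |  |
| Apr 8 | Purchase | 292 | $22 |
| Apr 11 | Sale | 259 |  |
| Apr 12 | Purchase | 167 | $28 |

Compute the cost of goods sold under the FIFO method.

COGS = $18,768

Apr 7, 575 sold [FIFO — oldest first]: 207 @ $21 + 316 @ $23 + 52 @ $23 = $12,811
Apr 11, 259 sold [FIFO — oldest first]: 259 @ $23 = $5,957
Total COGS = $12,811 + $5,957 = $18,768
Ending inventory: 45 @ $23 + 292 @ $22 + 167 @ $28 = $12,135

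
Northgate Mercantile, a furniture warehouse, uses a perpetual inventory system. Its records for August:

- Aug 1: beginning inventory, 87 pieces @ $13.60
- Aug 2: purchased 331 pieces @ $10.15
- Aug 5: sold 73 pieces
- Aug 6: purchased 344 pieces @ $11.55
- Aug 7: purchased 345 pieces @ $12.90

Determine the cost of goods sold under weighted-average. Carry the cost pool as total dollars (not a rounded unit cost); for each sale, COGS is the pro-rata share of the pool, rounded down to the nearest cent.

After Aug 1: 87 on hand, pool $1,183.20 (≈ $13.6000 each)
After Aug 2: 418 on hand, pool $4,542.85 (≈ $10.8681 each)
Aug 5, sell 73: 73/418 × $4,542.85 → $793.36
After Aug 6: 689 on hand, pool $7,722.69 (≈ $11.2085 each)
After Aug 7: 1034 on hand, pool $12,173.19 (≈ $11.7729 each)
Ending inventory (cost pool remaining) = $12,173.19

COGS = $793.36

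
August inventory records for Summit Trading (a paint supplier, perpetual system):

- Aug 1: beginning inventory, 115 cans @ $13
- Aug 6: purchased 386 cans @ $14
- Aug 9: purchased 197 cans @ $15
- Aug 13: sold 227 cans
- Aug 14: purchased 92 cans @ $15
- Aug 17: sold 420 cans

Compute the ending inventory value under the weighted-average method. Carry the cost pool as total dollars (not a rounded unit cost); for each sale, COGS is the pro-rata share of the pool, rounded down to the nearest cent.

Ending inventory = $2,039.43

After Aug 1: 115 on hand, pool $1,495.00 (≈ $13.0000 each)
After Aug 6: 501 on hand, pool $6,899.00 (≈ $13.7705 each)
After Aug 9: 698 on hand, pool $9,854.00 (≈ $14.1175 each)
Aug 13, sell 227: 227/698 × $9,854.00 → $3,204.66
After Aug 14: 563 on hand, pool $8,029.34 (≈ $14.2617 each)
Aug 17, sell 420: 420/563 × $8,029.34 → $5,989.91
Total COGS = $3,204.66 + $5,989.91 = $9,194.57
Ending inventory (cost pool remaining) = $2,039.43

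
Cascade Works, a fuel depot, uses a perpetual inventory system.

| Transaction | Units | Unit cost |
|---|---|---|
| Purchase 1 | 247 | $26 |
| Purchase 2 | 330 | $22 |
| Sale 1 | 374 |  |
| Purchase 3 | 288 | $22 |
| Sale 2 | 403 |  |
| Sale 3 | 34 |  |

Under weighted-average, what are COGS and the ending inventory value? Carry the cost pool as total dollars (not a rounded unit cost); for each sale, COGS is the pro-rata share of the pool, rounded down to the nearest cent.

After Purchase 1: 247 on hand, pool $6,422.00 (≈ $26.0000 each)
After Purchase 2: 577 on hand, pool $13,682.00 (≈ $23.7123 each)
Sale 1, sell 374: 374/577 × $13,682.00 → $8,868.40
After Purchase 3: 491 on hand, pool $11,149.60 (≈ $22.7079 each)
Sale 2, sell 403: 403/491 × $11,149.60 → $9,151.30
Sale 3, sell 34: 34/88 × $1,998.30 → $772.07
Total COGS = $8,868.40 + $9,151.30 + $772.07 = $18,791.77
Ending inventory (cost pool remaining) = $1,226.23
Check: goods available $20,018.00 = COGS $18,791.77 + ending $1,226.23

COGS = $18,791.77; ending inventory = $1,226.23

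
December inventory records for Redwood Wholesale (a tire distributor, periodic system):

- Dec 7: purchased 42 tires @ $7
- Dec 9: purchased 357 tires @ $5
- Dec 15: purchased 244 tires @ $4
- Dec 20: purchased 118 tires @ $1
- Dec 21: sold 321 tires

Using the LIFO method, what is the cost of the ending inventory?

Ending inventory = $2,243

Dec 21, 321 sold [LIFO — newest first]: 118 @ $1 + 203 @ $4 = $930
Ending inventory: 42 @ $7 + 357 @ $5 + 41 @ $4 = $2,243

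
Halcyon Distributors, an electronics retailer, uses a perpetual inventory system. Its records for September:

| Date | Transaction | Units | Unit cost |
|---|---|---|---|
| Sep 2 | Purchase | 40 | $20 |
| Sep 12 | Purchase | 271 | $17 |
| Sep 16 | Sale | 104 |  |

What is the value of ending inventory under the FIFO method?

Sep 16, 104 sold [FIFO — oldest first]: 40 @ $20 + 64 @ $17 = $1,888
Ending inventory: 207 @ $17 = $3,519

Ending inventory = $3,519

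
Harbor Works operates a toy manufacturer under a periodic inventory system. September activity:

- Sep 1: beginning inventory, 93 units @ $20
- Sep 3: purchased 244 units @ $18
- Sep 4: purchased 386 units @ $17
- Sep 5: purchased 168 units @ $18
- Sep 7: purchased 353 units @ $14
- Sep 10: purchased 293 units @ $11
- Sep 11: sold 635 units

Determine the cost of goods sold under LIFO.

Sep 11, 635 sold [LIFO — newest first]: 293 @ $11 + 342 @ $14 = $8,011
Ending inventory: 93 @ $20 + 244 @ $18 + 386 @ $17 + 168 @ $18 + 11 @ $14 = $15,992

COGS = $8,011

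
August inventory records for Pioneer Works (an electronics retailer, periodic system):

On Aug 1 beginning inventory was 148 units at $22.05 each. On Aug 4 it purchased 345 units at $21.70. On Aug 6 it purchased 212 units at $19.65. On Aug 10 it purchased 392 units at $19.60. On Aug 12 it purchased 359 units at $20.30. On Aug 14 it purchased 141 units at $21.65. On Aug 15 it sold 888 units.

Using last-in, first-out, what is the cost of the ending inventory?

Aug 15, 888 sold [LIFO — newest first]: 141 @ $21.65 + 359 @ $20.30 + 388 @ $19.60 = $17,945.15
Ending inventory: 148 @ $22.05 + 345 @ $21.70 + 212 @ $19.65 + 4 @ $19.60 = $14,994.10

Ending inventory = $14,994.10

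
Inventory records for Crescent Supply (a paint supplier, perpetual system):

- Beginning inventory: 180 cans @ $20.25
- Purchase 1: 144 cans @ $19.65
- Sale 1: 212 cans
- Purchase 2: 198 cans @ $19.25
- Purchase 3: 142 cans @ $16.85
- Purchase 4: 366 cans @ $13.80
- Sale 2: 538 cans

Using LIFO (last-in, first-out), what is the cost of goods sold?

Sale 1 (212) [LIFO — newest first]: 144 @ $19.65 + 68 @ $20.25 = $4,206.60
Sale 2 (538) [LIFO — newest first]: 366 @ $13.80 + 142 @ $16.85 + 30 @ $19.25 = $8,021.00
Total COGS = $4,206.60 + $8,021.00 = $12,227.60
Ending inventory: 112 @ $20.25 + 168 @ $19.25 = $5,502.00
Check: goods available $17,729.60 = COGS $12,227.60 + ending $5,502.00

COGS = $12,227.60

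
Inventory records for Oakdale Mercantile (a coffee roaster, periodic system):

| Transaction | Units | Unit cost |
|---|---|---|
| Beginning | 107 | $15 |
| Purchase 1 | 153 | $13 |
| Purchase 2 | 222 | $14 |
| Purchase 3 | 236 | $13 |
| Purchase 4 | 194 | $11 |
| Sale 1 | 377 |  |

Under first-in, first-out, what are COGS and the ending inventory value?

Sale 1 (377) [FIFO — oldest first]: 107 @ $15 + 153 @ $13 + 117 @ $14 = $5,232
Ending inventory: 105 @ $14 + 236 @ $13 + 194 @ $11 = $6,672
Check: goods available $11,904 = COGS $5,232 + ending $6,672

COGS = $5,232; ending inventory = $6,672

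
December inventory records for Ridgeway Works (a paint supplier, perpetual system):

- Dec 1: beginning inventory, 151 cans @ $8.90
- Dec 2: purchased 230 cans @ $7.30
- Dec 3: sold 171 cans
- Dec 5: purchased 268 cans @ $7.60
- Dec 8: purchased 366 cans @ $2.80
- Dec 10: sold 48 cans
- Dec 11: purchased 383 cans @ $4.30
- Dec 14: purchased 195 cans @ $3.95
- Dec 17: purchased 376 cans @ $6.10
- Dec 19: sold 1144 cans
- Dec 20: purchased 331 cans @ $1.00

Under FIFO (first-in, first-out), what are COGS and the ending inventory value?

Dec 3, 171 sold [FIFO — oldest first]: 151 @ $8.90 + 20 @ $7.30 = $1,489.90
Dec 10, 48 sold [FIFO — oldest first]: 48 @ $7.30 = $350.40
Dec 19, 1144 sold [FIFO — oldest first]: 162 @ $7.30 + 268 @ $7.60 + 366 @ $2.80 + 348 @ $4.30 = $5,740.60
Total COGS = $1,489.90 + $350.40 + $5,740.60 = $7,580.90
Ending inventory: 35 @ $4.30 + 195 @ $3.95 + 376 @ $6.10 + 331 @ $1.00 = $3,545.35

COGS = $7,580.90; ending inventory = $3,545.35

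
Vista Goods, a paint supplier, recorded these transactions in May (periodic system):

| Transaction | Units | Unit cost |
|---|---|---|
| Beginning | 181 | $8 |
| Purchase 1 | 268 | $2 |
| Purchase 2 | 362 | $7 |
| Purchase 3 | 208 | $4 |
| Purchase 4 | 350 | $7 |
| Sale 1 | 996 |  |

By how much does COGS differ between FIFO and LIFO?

FIFO COGS: 181 @ $8 + 268 @ $2 + 362 @ $7 + 185 @ $4 = $5,258
LIFO COGS: 350 @ $7 + 208 @ $4 + 362 @ $7 + 76 @ $2 = $5,968
Difference = |$5,258 − $5,968| = $710

$710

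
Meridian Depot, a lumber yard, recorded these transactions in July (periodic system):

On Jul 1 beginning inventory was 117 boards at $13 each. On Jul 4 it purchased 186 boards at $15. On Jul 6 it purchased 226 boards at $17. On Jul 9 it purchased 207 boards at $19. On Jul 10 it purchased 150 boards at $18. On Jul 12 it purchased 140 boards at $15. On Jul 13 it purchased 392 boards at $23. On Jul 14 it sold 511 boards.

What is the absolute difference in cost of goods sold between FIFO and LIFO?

$2,954

FIFO COGS: 117 @ $13 + 186 @ $15 + 208 @ $17 = $7,847
LIFO COGS: 392 @ $23 + 119 @ $15 = $10,801
Difference = |$7,847 − $10,801| = $2,954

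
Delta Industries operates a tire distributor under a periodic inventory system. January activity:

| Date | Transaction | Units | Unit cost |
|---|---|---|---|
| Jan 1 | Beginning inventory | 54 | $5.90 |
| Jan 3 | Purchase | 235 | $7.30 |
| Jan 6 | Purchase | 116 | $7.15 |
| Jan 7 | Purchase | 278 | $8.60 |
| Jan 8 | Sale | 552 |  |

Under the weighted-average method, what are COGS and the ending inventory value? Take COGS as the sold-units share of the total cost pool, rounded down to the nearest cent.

COGS = $4,246.52; ending inventory = $1,007.78

Jan 8, sell 552: 552/683 × $5,254.30 → $4,246.52
Ending inventory (cost pool remaining) = $1,007.78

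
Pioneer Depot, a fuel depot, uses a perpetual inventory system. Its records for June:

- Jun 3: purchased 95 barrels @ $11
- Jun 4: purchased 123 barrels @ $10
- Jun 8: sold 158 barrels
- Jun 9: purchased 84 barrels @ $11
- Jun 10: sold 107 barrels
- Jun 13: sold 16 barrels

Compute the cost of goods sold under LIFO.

Jun 8, 158 sold [LIFO — newest first]: 123 @ $10 + 35 @ $11 = $1,615
Jun 10, 107 sold [LIFO — newest first]: 84 @ $11 + 23 @ $11 = $1,177
Jun 13, 16 sold [LIFO — newest first]: 16 @ $11 = $176
Total COGS = $1,615 + $1,177 + $176 = $2,968
Ending inventory: 21 @ $11 = $231
Check: goods available $3,199 = COGS $2,968 + ending $231

COGS = $2,968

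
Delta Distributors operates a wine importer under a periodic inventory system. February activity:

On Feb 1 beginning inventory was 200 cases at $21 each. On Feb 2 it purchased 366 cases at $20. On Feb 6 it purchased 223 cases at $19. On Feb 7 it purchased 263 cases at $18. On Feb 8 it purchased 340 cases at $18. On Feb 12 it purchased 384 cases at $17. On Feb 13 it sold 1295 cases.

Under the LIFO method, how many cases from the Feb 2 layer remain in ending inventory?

281

Feb 13, 1295 sold [LIFO — newest first]: 384 @ $17 + 340 @ $18 + 263 @ $18 + 223 @ $19 + 85 @ $20 = $23,319
Ending inventory: 200 @ $21 + 281 @ $20 = $9,820
Check: goods available $33,139 = COGS $23,319 + ending $9,820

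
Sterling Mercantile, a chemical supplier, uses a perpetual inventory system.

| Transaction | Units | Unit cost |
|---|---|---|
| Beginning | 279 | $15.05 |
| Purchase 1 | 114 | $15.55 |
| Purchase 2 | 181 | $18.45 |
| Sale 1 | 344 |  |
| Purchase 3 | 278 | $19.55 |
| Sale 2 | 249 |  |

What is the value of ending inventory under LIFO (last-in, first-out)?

Ending inventory = $4,028.45

Sale 1 (344) [LIFO — newest first]: 181 @ $18.45 + 114 @ $15.55 + 49 @ $15.05 = $5,849.60
Sale 2 (249) [LIFO — newest first]: 249 @ $19.55 = $4,867.95
Total COGS = $5,849.60 + $4,867.95 = $10,717.55
Ending inventory: 230 @ $15.05 + 29 @ $19.55 = $4,028.45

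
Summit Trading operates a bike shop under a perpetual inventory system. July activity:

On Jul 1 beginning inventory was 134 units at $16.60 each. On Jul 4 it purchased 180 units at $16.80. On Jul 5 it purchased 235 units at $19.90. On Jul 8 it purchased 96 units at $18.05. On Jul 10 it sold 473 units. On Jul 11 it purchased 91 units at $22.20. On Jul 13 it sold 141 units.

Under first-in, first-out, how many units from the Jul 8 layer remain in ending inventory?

Jul 10, 473 sold [FIFO — oldest first]: 134 @ $16.60 + 180 @ $16.80 + 159 @ $19.90 = $8,412.50
Jul 13, 141 sold [FIFO — oldest first]: 76 @ $19.90 + 65 @ $18.05 = $2,685.65
Total COGS = $8,412.50 + $2,685.65 = $11,098.15
Ending inventory: 31 @ $18.05 + 91 @ $22.20 = $2,579.75

31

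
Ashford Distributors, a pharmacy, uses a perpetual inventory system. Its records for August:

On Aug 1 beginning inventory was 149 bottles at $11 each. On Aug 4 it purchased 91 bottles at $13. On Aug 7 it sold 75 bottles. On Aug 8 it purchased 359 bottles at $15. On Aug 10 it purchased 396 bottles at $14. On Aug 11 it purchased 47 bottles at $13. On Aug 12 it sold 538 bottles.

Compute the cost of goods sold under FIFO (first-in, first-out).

COGS = $8,403

Aug 7, 75 sold [FIFO — oldest first]: 75 @ $11 = $825
Aug 12, 538 sold [FIFO — oldest first]: 74 @ $11 + 91 @ $13 + 359 @ $15 + 14 @ $14 = $7,578
Total COGS = $825 + $7,578 = $8,403
Ending inventory: 382 @ $14 + 47 @ $13 = $5,959
Check: goods available $14,362 = COGS $8,403 + ending $5,959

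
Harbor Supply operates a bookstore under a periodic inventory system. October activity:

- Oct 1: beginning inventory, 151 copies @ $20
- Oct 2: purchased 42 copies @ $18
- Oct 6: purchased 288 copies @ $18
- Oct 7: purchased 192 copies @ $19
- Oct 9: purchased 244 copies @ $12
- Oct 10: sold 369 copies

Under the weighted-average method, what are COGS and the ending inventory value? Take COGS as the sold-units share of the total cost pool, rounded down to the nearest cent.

Oct 10, sell 369: 369/917 × $15,536.00 → $6,251.67
Ending inventory (cost pool remaining) = $9,284.33
Check: goods available $15,536.00 = COGS $6,251.67 + ending $9,284.33

COGS = $6,251.67; ending inventory = $9,284.33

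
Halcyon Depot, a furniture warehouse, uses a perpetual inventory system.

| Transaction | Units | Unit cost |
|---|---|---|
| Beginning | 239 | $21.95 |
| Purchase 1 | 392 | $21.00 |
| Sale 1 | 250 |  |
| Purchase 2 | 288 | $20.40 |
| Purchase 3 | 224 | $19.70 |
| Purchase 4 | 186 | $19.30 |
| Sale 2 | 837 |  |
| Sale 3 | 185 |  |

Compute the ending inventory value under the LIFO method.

Ending inventory = $1,251.15

Sale 1 (250) [LIFO — newest first]: 250 @ $21.00 = $5,250.00
Sale 2 (837) [LIFO — newest first]: 186 @ $19.30 + 224 @ $19.70 + 288 @ $20.40 + 139 @ $21.00 = $16,796.80
Sale 3 (185) [LIFO — newest first]: 3 @ $21.00 + 182 @ $21.95 = $4,057.90
Total COGS = $5,250.00 + $16,796.80 + $4,057.90 = $26,104.70
Ending inventory: 57 @ $21.95 = $1,251.15
Check: goods available $27,355.85 = COGS $26,104.70 + ending $1,251.15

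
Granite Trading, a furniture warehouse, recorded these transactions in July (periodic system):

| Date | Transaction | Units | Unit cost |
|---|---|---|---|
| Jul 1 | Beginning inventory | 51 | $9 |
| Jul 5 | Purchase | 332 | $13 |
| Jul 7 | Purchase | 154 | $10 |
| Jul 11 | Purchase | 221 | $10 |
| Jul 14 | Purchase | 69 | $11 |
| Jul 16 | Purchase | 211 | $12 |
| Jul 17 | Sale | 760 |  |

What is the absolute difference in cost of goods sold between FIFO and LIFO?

$141

FIFO COGS: 51 @ $9 + 332 @ $13 + 154 @ $10 + 221 @ $10 + 2 @ $11 = $8,547
LIFO COGS: 211 @ $12 + 69 @ $11 + 221 @ $10 + 154 @ $10 + 105 @ $13 = $8,406
Difference = |$8,547 − $8,406| = $141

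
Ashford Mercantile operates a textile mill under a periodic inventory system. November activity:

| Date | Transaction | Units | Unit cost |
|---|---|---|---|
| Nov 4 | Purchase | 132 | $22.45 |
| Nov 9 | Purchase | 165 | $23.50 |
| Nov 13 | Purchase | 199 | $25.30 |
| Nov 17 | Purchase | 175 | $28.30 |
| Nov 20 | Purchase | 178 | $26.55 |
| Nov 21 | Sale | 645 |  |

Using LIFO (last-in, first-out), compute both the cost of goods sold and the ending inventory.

Nov 21, 645 sold [LIFO — newest first]: 178 @ $26.55 + 175 @ $28.30 + 199 @ $25.30 + 93 @ $23.50 = $16,898.60
Ending inventory: 132 @ $22.45 + 72 @ $23.50 = $4,655.40

COGS = $16,898.60; ending inventory = $4,655.40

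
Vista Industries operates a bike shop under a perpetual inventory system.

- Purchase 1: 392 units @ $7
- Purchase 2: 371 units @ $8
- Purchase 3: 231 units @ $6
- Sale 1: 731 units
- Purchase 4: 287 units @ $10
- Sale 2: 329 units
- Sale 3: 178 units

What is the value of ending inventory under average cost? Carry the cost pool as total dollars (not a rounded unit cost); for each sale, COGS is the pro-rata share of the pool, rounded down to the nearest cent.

After Purchase 1: 392 on hand, pool $2,744.00 (≈ $7.0000 each)
After Purchase 2: 763 on hand, pool $5,712.00 (≈ $7.4862 each)
After Purchase 3: 994 on hand, pool $7,098.00 (≈ $7.1408 each)
Sale 1, sell 731: 731/994 × $7,098.00 → $5,219.95
After Purchase 4: 550 on hand, pool $4,748.05 (≈ $8.6328 each)
Sale 2, sell 329: 329/550 × $4,748.05 → $2,840.19
Sale 3, sell 178: 178/221 × $1,907.86 → $1,536.64
Total COGS = $5,219.95 + $2,840.19 + $1,536.64 = $9,596.78
Ending inventory (cost pool remaining) = $371.22

Ending inventory = $371.22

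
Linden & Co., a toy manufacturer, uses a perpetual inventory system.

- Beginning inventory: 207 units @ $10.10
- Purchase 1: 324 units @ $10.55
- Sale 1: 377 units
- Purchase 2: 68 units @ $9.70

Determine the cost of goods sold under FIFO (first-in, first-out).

Sale 1 (377) [FIFO — oldest first]: 207 @ $10.10 + 170 @ $10.55 = $3,884.20
Ending inventory: 154 @ $10.55 + 68 @ $9.70 = $2,284.30
Check: goods available $6,168.50 = COGS $3,884.20 + ending $2,284.30

COGS = $3,884.20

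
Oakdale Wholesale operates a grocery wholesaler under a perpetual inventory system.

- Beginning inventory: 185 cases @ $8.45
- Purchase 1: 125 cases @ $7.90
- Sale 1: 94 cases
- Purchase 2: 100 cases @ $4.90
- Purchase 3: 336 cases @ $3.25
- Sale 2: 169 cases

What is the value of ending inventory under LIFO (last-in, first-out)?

Ending inventory = $2,840.90

Sale 1 (94) [LIFO — newest first]: 94 @ $7.90 = $742.60
Sale 2 (169) [LIFO — newest first]: 169 @ $3.25 = $549.25
Total COGS = $742.60 + $549.25 = $1,291.85
Ending inventory: 185 @ $8.45 + 31 @ $7.90 + 100 @ $4.90 + 167 @ $3.25 = $2,840.90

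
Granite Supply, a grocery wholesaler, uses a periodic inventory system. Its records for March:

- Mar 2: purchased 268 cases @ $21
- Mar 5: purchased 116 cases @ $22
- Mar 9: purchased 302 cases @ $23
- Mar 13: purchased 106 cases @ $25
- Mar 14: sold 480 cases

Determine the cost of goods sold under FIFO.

Mar 14, 480 sold [FIFO — oldest first]: 268 @ $21 + 116 @ $22 + 96 @ $23 = $10,388
Ending inventory: 206 @ $23 + 106 @ $25 = $7,388

COGS = $10,388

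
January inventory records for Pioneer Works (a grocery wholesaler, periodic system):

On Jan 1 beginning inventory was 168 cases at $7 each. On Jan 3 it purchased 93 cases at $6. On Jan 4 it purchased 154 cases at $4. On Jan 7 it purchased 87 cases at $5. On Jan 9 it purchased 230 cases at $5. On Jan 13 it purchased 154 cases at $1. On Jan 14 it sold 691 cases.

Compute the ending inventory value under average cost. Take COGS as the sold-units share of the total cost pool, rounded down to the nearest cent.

Jan 14, sell 691: 691/886 × $4,089.00 → $3,189.05
Ending inventory (cost pool remaining) = $899.95

Ending inventory = $899.95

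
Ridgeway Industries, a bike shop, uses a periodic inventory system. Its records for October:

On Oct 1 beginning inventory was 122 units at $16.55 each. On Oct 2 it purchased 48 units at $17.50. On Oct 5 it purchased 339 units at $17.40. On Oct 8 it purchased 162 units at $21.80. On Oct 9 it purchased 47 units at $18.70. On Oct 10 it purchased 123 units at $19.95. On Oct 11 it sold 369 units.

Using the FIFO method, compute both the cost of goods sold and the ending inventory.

COGS = $6,321.70; ending inventory = $9,300.35

Oct 11, 369 sold [FIFO — oldest first]: 122 @ $16.55 + 48 @ $17.50 + 199 @ $17.40 = $6,321.70
Ending inventory: 140 @ $17.40 + 162 @ $21.80 + 47 @ $18.70 + 123 @ $19.95 = $9,300.35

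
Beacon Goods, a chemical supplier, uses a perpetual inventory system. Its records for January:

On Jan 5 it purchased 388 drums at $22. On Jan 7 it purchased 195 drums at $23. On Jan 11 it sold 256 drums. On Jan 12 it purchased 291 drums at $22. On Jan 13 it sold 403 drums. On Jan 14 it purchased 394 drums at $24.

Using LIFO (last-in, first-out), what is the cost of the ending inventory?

Ending inventory = $14,186

Jan 11, 256 sold [LIFO — newest first]: 195 @ $23 + 61 @ $22 = $5,827
Jan 13, 403 sold [LIFO — newest first]: 291 @ $22 + 112 @ $22 = $8,866
Total COGS = $5,827 + $8,866 = $14,693
Ending inventory: 215 @ $22 + 394 @ $24 = $14,186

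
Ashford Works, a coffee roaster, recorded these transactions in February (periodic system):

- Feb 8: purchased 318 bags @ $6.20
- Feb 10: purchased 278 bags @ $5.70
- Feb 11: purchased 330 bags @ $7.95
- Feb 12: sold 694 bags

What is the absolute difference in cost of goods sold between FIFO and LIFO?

$406.00

FIFO COGS: 318 @ $6.20 + 278 @ $5.70 + 98 @ $7.95 = $4,335.30
LIFO COGS: 330 @ $7.95 + 278 @ $5.70 + 86 @ $6.20 = $4,741.30
Difference = |$4,335.30 − $4,741.30| = $406.00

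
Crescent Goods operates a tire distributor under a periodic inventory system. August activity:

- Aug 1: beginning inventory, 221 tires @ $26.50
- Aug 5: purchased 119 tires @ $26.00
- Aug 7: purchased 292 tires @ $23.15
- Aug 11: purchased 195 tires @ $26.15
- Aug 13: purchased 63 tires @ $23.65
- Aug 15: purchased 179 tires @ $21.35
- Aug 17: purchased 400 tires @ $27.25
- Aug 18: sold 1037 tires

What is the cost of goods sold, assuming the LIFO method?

Aug 18, 1037 sold [LIFO — newest first]: 400 @ $27.25 + 179 @ $21.35 + 63 @ $23.65 + 195 @ $26.15 + 200 @ $23.15 = $25,940.85
Ending inventory: 221 @ $26.50 + 119 @ $26.00 + 92 @ $23.15 = $11,080.30
Check: goods available $37,021.15 = COGS $25,940.85 + ending $11,080.30

COGS = $25,940.85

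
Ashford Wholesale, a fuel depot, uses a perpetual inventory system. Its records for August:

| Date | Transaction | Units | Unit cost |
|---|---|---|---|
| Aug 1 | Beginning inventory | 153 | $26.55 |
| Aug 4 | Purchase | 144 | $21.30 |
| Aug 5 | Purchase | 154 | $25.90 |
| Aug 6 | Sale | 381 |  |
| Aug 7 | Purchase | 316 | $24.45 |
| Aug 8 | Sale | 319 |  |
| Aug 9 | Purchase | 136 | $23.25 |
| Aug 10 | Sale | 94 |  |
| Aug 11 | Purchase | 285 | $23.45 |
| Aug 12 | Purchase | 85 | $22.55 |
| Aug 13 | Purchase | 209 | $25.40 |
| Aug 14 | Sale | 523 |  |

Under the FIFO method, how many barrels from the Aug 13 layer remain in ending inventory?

Aug 6, 381 sold [FIFO — oldest first]: 153 @ $26.55 + 144 @ $21.30 + 84 @ $25.90 = $9,304.95
Aug 8, 319 sold [FIFO — oldest first]: 70 @ $25.90 + 249 @ $24.45 = $7,901.05
Aug 10, 94 sold [FIFO — oldest first]: 67 @ $24.45 + 27 @ $23.25 = $2,265.90
Aug 14, 523 sold [FIFO — oldest first]: 109 @ $23.25 + 285 @ $23.45 + 85 @ $22.55 + 44 @ $25.40 = $12,251.85
Total COGS = $9,304.95 + $7,901.05 + $2,265.90 + $12,251.85 = $31,723.75
Ending inventory: 165 @ $25.40 = $4,191.00
Check: goods available $35,914.75 = COGS $31,723.75 + ending $4,191.00

165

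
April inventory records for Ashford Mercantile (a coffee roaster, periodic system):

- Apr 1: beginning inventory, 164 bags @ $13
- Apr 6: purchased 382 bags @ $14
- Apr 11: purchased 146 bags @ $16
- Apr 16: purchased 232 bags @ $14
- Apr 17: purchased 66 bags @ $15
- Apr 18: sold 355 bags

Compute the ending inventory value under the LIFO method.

Ending inventory = $8,904

Apr 18, 355 sold [LIFO — newest first]: 66 @ $15 + 232 @ $14 + 57 @ $16 = $5,150
Ending inventory: 164 @ $13 + 382 @ $14 + 89 @ $16 = $8,904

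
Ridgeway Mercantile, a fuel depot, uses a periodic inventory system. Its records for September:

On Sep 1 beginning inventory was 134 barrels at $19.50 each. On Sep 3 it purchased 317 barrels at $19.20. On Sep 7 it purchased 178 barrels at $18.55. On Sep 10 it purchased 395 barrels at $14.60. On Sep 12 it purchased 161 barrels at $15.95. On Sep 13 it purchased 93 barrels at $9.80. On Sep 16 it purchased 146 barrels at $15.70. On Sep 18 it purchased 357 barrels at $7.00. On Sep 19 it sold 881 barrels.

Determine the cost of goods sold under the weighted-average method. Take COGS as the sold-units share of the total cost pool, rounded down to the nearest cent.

COGS = $12,880.53

Sep 19, sell 881: 881/1781 × $26,038.85 → $12,880.53
Ending inventory (cost pool remaining) = $13,158.32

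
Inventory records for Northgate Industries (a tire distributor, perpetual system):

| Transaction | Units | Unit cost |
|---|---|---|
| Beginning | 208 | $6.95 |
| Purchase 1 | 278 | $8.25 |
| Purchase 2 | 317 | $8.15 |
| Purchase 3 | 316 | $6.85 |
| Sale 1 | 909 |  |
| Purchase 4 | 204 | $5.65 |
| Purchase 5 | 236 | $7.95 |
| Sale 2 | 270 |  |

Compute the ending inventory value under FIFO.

Sale 1 (909) [FIFO — oldest first]: 208 @ $6.95 + 278 @ $8.25 + 317 @ $8.15 + 106 @ $6.85 = $7,048.75
Sale 2 (270) [FIFO — oldest first]: 210 @ $6.85 + 60 @ $5.65 = $1,777.50
Total COGS = $7,048.75 + $1,777.50 = $8,826.25
Ending inventory: 144 @ $5.65 + 236 @ $7.95 = $2,689.80
Check: goods available $11,516.05 = COGS $8,826.25 + ending $2,689.80

Ending inventory = $2,689.80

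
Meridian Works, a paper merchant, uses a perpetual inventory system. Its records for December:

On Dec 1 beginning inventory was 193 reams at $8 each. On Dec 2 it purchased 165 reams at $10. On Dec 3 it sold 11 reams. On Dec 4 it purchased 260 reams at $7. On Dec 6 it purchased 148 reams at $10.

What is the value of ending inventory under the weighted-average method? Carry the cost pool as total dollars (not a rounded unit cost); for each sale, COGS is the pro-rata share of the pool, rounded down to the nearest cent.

Ending inventory = $6,395.87

After Dec 1: 193 on hand, pool $1,544.00 (≈ $8.0000 each)
After Dec 2: 358 on hand, pool $3,194.00 (≈ $8.9218 each)
Dec 3, sell 11: 11/358 × $3,194.00 → $98.13
After Dec 4: 607 on hand, pool $4,915.87 (≈ $8.0986 each)
After Dec 6: 755 on hand, pool $6,395.87 (≈ $8.4714 each)
Ending inventory (cost pool remaining) = $6,395.87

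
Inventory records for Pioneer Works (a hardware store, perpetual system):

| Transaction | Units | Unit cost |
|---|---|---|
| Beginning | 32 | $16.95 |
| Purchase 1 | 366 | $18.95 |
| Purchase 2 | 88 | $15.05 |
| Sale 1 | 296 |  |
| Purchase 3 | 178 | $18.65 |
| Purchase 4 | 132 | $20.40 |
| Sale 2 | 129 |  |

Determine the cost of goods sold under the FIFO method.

Sale 1 (296) [FIFO — oldest first]: 32 @ $16.95 + 264 @ $18.95 = $5,545.20
Sale 2 (129) [FIFO — oldest first]: 102 @ $18.95 + 27 @ $15.05 = $2,339.25
Total COGS = $5,545.20 + $2,339.25 = $7,884.45
Ending inventory: 61 @ $15.05 + 178 @ $18.65 + 132 @ $20.40 = $6,930.55
Check: goods available $14,815.00 = COGS $7,884.45 + ending $6,930.55

COGS = $7,884.45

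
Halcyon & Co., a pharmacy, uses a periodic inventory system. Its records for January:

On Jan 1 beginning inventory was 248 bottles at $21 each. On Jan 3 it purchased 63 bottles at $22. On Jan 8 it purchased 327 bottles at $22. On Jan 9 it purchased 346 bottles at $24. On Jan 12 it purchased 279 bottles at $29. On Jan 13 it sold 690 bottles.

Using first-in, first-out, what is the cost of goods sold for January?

COGS = $15,036

Jan 13, 690 sold [FIFO — oldest first]: 248 @ $21 + 63 @ $22 + 327 @ $22 + 52 @ $24 = $15,036
Ending inventory: 294 @ $24 + 279 @ $29 = $15,147
Check: goods available $30,183 = COGS $15,036 + ending $15,147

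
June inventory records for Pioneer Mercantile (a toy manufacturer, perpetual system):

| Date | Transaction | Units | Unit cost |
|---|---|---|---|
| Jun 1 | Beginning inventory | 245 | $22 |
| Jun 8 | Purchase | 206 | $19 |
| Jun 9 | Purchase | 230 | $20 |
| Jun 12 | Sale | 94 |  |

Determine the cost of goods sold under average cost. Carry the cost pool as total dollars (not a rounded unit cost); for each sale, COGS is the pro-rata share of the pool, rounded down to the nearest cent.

After Jun 1: 245 on hand, pool $5,390.00 (≈ $22.0000 each)
After Jun 8: 451 on hand, pool $9,304.00 (≈ $20.6297 each)
After Jun 9: 681 on hand, pool $13,904.00 (≈ $20.4170 each)
Jun 12, sell 94: 94/681 × $13,904.00 → $1,919.20
Ending inventory (cost pool remaining) = $11,984.80

COGS = $1,919.20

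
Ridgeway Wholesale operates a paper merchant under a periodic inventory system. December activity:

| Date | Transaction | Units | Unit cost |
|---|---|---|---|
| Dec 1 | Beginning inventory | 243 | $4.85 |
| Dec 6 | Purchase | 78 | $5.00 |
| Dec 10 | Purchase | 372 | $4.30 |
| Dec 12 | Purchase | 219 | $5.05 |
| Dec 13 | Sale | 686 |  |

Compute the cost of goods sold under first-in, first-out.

Dec 13, 686 sold [FIFO — oldest first]: 243 @ $4.85 + 78 @ $5.00 + 365 @ $4.30 = $3,138.05
Ending inventory: 7 @ $4.30 + 219 @ $5.05 = $1,136.05

COGS = $3,138.05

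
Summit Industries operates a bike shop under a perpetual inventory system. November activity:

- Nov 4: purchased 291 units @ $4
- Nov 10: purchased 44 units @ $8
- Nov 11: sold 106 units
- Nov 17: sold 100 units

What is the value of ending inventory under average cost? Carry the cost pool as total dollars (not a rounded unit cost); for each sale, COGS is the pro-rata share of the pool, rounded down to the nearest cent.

Ending inventory = $583.78

After Nov 4: 291 on hand, pool $1,164.00 (≈ $4.0000 each)
After Nov 10: 335 on hand, pool $1,516.00 (≈ $4.5254 each)
Nov 11, sell 106: 106/335 × $1,516.00 → $479.68
Nov 17, sell 100: 100/229 × $1,036.32 → $452.54
Total COGS = $479.68 + $452.54 = $932.22
Ending inventory (cost pool remaining) = $583.78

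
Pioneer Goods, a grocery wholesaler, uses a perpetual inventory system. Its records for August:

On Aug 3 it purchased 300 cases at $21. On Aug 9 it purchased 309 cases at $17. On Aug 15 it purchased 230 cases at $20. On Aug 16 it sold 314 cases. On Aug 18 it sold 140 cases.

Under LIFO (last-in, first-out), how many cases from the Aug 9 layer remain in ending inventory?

85

Aug 16, 314 sold [LIFO — newest first]: 230 @ $20 + 84 @ $17 = $6,028
Aug 18, 140 sold [LIFO — newest first]: 140 @ $17 = $2,380
Total COGS = $6,028 + $2,380 = $8,408
Ending inventory: 300 @ $21 + 85 @ $17 = $7,745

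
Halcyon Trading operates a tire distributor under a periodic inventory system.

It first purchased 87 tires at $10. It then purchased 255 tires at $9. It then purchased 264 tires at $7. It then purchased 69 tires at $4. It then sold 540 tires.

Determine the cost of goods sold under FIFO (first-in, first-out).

Sale 1 (540) [FIFO — oldest first]: 87 @ $10 + 255 @ $9 + 198 @ $7 = $4,551
Ending inventory: 66 @ $7 + 69 @ $4 = $738

COGS = $4,551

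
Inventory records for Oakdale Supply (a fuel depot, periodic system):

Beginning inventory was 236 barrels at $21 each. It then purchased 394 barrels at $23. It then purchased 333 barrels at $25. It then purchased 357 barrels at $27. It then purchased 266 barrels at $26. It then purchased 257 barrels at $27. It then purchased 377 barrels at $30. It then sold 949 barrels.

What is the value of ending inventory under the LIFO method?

Ending inventory = $30,659

Sale 1 (949) [LIFO — newest first]: 377 @ $30 + 257 @ $27 + 266 @ $26 + 49 @ $27 = $26,488
Ending inventory: 236 @ $21 + 394 @ $23 + 333 @ $25 + 308 @ $27 = $30,659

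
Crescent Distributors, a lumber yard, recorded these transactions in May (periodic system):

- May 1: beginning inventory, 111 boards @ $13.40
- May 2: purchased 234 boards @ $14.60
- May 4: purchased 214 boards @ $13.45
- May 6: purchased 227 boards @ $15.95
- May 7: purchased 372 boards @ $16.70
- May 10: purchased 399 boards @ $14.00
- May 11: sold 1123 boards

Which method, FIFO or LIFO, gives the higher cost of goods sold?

LIFO

FIFO COGS: 111 @ $13.40 + 234 @ $14.60 + 214 @ $13.45 + 227 @ $15.95 + 337 @ $16.70 = $17,030.65
LIFO COGS: 399 @ $14.00 + 372 @ $16.70 + 227 @ $15.95 + 125 @ $13.45 = $17,100.30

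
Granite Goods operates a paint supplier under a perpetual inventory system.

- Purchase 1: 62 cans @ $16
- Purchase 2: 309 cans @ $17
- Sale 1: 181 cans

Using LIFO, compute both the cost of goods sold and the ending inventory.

COGS = $3,077; ending inventory = $3,168

Sale 1 (181) [LIFO — newest first]: 181 @ $17 = $3,077
Ending inventory: 62 @ $16 + 128 @ $17 = $3,168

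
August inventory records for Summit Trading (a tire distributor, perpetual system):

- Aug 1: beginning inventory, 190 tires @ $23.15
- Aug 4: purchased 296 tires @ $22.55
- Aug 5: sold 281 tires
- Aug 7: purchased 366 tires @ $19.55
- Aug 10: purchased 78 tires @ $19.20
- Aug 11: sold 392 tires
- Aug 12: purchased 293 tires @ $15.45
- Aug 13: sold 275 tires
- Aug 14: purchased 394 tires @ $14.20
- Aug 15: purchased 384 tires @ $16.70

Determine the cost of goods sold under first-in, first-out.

Aug 5, 281 sold [FIFO — oldest first]: 190 @ $23.15 + 91 @ $22.55 = $6,450.55
Aug 11, 392 sold [FIFO — oldest first]: 205 @ $22.55 + 187 @ $19.55 = $8,278.60
Aug 13, 275 sold [FIFO — oldest first]: 179 @ $19.55 + 78 @ $19.20 + 18 @ $15.45 = $5,275.15
Total COGS = $6,450.55 + $8,278.60 + $5,275.15 = $20,004.30
Ending inventory: 275 @ $15.45 + 394 @ $14.20 + 384 @ $16.70 = $16,256.35
Check: goods available $36,260.65 = COGS $20,004.30 + ending $16,256.35

COGS = $20,004.30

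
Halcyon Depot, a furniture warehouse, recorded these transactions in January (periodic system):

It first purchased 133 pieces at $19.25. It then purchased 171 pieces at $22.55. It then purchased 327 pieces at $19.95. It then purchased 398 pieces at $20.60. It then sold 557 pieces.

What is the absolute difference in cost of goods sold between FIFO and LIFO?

FIFO COGS: 133 @ $19.25 + 171 @ $22.55 + 253 @ $19.95 = $11,463.65
LIFO COGS: 398 @ $20.60 + 159 @ $19.95 = $11,370.85
Difference = |$11,463.65 − $11,370.85| = $92.80

$92.80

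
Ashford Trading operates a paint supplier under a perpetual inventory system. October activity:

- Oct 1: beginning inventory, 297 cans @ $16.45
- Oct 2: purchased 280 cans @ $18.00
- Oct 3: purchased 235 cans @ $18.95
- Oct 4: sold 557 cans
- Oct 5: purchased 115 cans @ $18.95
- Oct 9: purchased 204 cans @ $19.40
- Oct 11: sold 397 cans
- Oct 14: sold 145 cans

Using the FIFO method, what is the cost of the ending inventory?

Ending inventory = $620.80

Oct 4, 557 sold [FIFO — oldest first]: 297 @ $16.45 + 260 @ $18.00 = $9,565.65
Oct 11, 397 sold [FIFO — oldest first]: 20 @ $18.00 + 235 @ $18.95 + 115 @ $18.95 + 27 @ $19.40 = $7,516.30
Oct 14, 145 sold [FIFO — oldest first]: 145 @ $19.40 = $2,813.00
Total COGS = $9,565.65 + $7,516.30 + $2,813.00 = $19,894.95
Ending inventory: 32 @ $19.40 = $620.80
Check: goods available $20,515.75 = COGS $19,894.95 + ending $620.80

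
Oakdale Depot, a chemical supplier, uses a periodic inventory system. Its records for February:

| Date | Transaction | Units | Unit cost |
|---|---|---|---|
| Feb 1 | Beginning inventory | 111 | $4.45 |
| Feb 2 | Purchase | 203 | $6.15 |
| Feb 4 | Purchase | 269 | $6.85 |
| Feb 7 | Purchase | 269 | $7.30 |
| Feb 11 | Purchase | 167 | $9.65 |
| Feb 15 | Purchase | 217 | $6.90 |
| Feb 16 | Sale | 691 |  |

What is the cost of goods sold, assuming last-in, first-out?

Feb 16, 691 sold [LIFO — newest first]: 217 @ $6.90 + 167 @ $9.65 + 269 @ $7.30 + 38 @ $6.85 = $5,332.85
Ending inventory: 111 @ $4.45 + 203 @ $6.15 + 231 @ $6.85 = $3,324.75

COGS = $5,332.85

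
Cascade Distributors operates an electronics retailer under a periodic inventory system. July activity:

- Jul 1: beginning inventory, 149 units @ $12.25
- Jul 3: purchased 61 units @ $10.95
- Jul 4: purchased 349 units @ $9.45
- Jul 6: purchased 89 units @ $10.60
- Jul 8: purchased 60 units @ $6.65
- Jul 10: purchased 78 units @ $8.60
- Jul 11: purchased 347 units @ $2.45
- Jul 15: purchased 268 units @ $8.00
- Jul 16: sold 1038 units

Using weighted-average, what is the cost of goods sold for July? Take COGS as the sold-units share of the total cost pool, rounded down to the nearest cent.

Jul 16, sell 1038: 1038/1401 × $10,798.60 → $8,000.67
Ending inventory (cost pool remaining) = $2,797.93

COGS = $8,000.67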